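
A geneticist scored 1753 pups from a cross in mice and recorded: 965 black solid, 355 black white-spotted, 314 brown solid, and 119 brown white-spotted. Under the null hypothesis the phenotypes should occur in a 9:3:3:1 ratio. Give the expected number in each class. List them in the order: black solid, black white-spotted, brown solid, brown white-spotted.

The 9:3:3:1 ratio has 16 parts, so with N = 1753 the expected counts are:
  black solid: 1753 × 9/16 = 986.0625
  black white-spotted: 1753 × 3/16 = 328.6875
  brown solid: 1753 × 3/16 = 328.6875
  brown white-spotted: 1753 × 1/16 = 109.5625

986.0625, 328.6875, 328.6875, 109.5625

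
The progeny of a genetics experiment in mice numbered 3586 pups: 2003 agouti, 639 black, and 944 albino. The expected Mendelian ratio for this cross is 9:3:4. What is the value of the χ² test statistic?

4.272

Total ratio parts = 16. Expected numbers out of 3586:
  agouti: 3586 × 9/16 = 2017.125
  black: 3586 × 3/16 = 672.375
  albino: 3586 × 4/16 = 896.5
χ² = Σ (O − E)² / E
  agouti: (2003 − 2017.125)² / 2017.125 = 0.0989
  black: (639 − 672.375)² / 672.375 = 1.6567
  albino: (944 − 896.5)² / 896.5 = 2.5167
χ² = 0.0989 + 1.6567 + 2.5167 = 4.2723 ≈ 4.272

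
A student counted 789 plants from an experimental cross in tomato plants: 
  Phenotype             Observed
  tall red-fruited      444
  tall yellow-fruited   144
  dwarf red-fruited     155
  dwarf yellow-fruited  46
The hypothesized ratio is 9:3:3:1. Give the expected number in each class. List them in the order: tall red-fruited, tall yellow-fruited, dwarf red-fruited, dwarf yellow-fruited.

443.8125, 147.9375, 147.9375, 49.3125

Under the 9:3:3:1 hypothesis (Σ ratio = 16, N = 789):
  tall red-fruited: 789 × 9/16 = 443.8125
  tall yellow-fruited: 789 × 3/16 = 147.9375
  dwarf red-fruited: 789 × 3/16 = 147.9375
  dwarf yellow-fruited: 789 × 1/16 = 49.3125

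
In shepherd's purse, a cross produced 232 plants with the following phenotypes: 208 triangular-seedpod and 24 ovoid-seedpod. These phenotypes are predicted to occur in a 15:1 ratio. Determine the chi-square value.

Total ratio parts = 16. Expected numbers out of 232:
  triangular-seedpod: 232 × 15/16 = 217.5
  ovoid-seedpod: 232 × 1/16 = 14.5
χ² = Σ (O − E)² / E
  triangular-seedpod: (208 − 217.5)² / 217.5 = 0.4149
  ovoid-seedpod: (24 − 14.5)² / 14.5 = 6.2241
χ² = 0.4149 + 6.2241 = 6.639

6.639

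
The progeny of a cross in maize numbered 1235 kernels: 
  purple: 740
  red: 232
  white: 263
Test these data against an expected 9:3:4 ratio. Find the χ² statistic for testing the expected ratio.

Expected counts for N = 1235 under a 9:3:4 ratio (total parts = 16):
  purple: 1235 × 9/16 = 694.6875
  red: 1235 × 3/16 = 231.5625
  white: 1235 × 4/16 = 308.75
χ² = Σ (O − E)² / E
  purple: (740 − 694.6875)² / 694.6875 = 2.9556
  red: (232 − 231.5625)² / 231.5625 = 0.0008
  white: (263 − 308.75)² / 308.75 = 6.7791
χ² = 2.9556 + 0.0008 + 6.7791 = 9.7355 ≈ 9.736

9.736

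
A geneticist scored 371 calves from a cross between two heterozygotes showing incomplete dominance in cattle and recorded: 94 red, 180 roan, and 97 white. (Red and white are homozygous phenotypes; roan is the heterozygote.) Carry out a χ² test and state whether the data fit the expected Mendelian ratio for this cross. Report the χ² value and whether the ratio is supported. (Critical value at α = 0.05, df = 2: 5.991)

0.375; consistent

With incomplete dominance, a heterozygote × heterozygote cross gives a 1:2:1 phenotypic ratio.
Total ratio parts = 4. Expected numbers out of 371:
  red: 371 × 1/4 = 92.75
  roan: 371 × 2/4 = 185.5
  white: 371 × 1/4 = 92.75
χ² = Σ (O − E)² / E
  red: (94 − 92.75)² / 92.75 = 0.0168
  roan: (180 − 185.5)² / 185.5 = 0.1631
  white: (97 − 92.75)² / 92.75 = 0.1947
χ² = 0.0168 + 0.1631 + 0.1947 = 0.3746 ≈ 0.375
Degrees of freedom = 3 − 1 = 2; critical value at α = 0.05 is 5.991.
Since 0.375 < 5.991, we fail to reject the null hypothesis — the data are consistent with the 1:2:1 ratio.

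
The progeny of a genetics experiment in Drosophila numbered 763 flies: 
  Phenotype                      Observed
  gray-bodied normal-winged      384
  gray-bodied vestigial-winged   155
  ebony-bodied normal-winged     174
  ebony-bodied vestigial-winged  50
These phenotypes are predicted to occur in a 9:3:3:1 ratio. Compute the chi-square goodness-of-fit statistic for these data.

12.556

Total ratio parts = 16. Expected numbers out of 763:
  gray-bodied normal-winged: 763 × 9/16 = 429.1875
  gray-bodied vestigial-winged: 763 × 3/16 = 143.0625
  ebony-bodied normal-winged: 763 × 3/16 = 143.0625
  ebony-bodied vestigial-winged: 763 × 1/16 = 47.6875
χ² = Σ (O − E)² / E
  gray-bodied normal-winged: (384 − 429.1875)² / 429.1875 = 4.7576
  gray-bodied vestigial-winged: (155 − 143.0625)² / 143.0625 = 0.9961
  ebony-bodied normal-winged: (174 − 143.0625)² / 143.0625 = 6.6903
  ebony-bodied vestigial-winged: (50 − 47.6875)² / 47.6875 = 0.1121
χ² = 4.7576 + 0.9961 + 6.6903 + 0.1121 = 12.5561 ≈ 12.556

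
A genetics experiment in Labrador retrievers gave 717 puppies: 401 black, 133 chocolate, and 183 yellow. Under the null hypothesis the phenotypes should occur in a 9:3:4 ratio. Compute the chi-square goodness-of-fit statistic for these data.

Under the 9:3:4 hypothesis (Σ ratio = 16, N = 717):
  black: 717 × 9/16 = 403.3125
  chocolate: 717 × 3/16 = 134.4375
  yellow: 717 × 4/16 = 179.25
χ² = Σ (O − E)² / E
  black: (401 − 403.3125)² / 403.3125 = 0.0133
  chocolate: (133 − 134.4375)² / 134.4375 = 0.0154
  yellow: (183 − 179.25)² / 179.25 = 0.0785
χ² = 0.0133 + 0.0154 + 0.0785 = 0.1072 ≈ 0.107

0.107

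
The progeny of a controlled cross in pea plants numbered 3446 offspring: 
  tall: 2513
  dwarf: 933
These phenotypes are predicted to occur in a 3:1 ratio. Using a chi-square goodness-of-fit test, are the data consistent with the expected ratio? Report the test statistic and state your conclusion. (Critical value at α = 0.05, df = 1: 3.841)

7.912; not consistent

Expected counts for N = 3446 under a 3:1 ratio (total parts = 4):
  tall: 3446 × 3/4 = 2584.5
  dwarf: 3446 × 1/4 = 861.5
χ² = Σ (O − E)² / E
  tall: (2513 − 2584.5)² / 2584.5 = 1.9780
  dwarf: (933 − 861.5)² / 861.5 = 5.9341
χ² = 1.9780 + 5.9341 = 7.9121 ≈ 7.912
Degrees of freedom = 2 − 1 = 1; critical value at α = 0.05 is 3.841.
Since 7.912 > 3.841, we reject the null hypothesis — the data do not fit the 3:1 ratio.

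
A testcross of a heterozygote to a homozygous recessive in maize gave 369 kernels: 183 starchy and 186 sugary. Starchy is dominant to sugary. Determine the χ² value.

0.024

A testcross of a heterozygote (Aa × aa) gives a 1:1 phenotypic ratio.
Under the 1:1 hypothesis (Σ ratio = 2, N = 369):
  starchy: 369 × 1/2 = 184.5
  sugary: 369 × 1/2 = 184.5
χ² = Σ (O − E)² / E
  starchy: (183 − 184.5)² / 184.5 = 0.0122
  sugary: (186 − 184.5)² / 184.5 = 0.0122
χ² = 0.0122 + 0.0122 = 0.0244 ≈ 0.024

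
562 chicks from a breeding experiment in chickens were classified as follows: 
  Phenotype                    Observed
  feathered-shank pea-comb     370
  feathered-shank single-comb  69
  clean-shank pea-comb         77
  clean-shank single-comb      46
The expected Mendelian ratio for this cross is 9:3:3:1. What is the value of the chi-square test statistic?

32.746

The 9:3:3:1 ratio has 16 parts, so with N = 562 the expected counts are:
  feathered-shank pea-comb: 562 × 9/16 = 316.125
  feathered-shank single-comb: 562 × 3/16 = 105.375
  clean-shank pea-comb: 562 × 3/16 = 105.375
  clean-shank single-comb: 562 × 1/16 = 35.125
χ² = Σ (O − E)² / E
  feathered-shank pea-comb: (370 − 316.125)² / 316.125 = 9.1815
  feathered-shank single-comb: (69 − 105.375)² / 105.375 = 12.5565
  clean-shank pea-comb: (77 − 105.375)² / 105.375 = 7.6407
  clean-shank single-comb: (46 − 35.125)² / 35.125 = 3.3670
χ² = 9.1815 + 12.5565 + 7.6407 + 3.3670 = 32.7457 ≈ 32.746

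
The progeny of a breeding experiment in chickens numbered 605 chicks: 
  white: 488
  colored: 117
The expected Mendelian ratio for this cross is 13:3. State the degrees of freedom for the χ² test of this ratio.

1

A goodness-of-fit test with 2 phenotype classes has df = 2 − 1 = 1.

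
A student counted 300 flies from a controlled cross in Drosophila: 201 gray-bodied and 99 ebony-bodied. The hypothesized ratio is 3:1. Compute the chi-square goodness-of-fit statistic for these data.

Expected counts for N = 300 under a 3:1 ratio (total parts = 4):
  gray-bodied: 300 × 3/4 = 225
  ebony-bodied: 300 × 1/4 = 75
χ² = Σ (O − E)² / E
  gray-bodied: (201 − 225)² / 225 = 2.5600
  ebony-bodied: (99 − 75)² / 75 = 7.6800
χ² = 2.5600 + 7.6800 = 10.240

10.240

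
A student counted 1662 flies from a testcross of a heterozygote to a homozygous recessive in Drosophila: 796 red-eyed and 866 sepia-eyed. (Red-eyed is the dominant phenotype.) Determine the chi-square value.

A testcross of a heterozygote (Aa × aa) gives a 1:1 phenotypic ratio.
Expected counts for N = 1662 under a 1:1 ratio (total parts = 2):
  red-eyed: 1662 × 1/2 = 831
  sepia-eyed: 1662 × 1/2 = 831
χ² = Σ (O − E)² / E
  red-eyed: (796 − 831)² / 831 = 1.4741
  sepia-eyed: (866 − 831)² / 831 = 1.4741
χ² = 1.4741 + 1.4741 = 2.9482 ≈ 2.948

2.948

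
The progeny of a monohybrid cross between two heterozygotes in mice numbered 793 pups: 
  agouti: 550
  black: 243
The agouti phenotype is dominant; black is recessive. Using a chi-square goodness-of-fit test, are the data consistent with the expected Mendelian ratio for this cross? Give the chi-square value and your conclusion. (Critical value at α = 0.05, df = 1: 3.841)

13.468; not consistent

For a monohybrid cross between heterozygotes with complete dominance, the expected phenotypic ratio is 3:1.
The 3:1 ratio has 4 parts, so with N = 793 the expected counts are:
  agouti: 793 × 3/4 = 594.75
  black: 793 × 1/4 = 198.25
χ² = Σ (O − E)² / E
  agouti: (550 − 594.75)² / 594.75 = 3.3671
  black: (243 − 198.25)² / 198.25 = 10.1012
χ² = 3.3671 + 10.1012 = 13.4683 ≈ 13.468
Degrees of freedom = 2 − 1 = 1; critical value at α = 0.05 is 3.841.
Since 13.468 > 3.841, we reject the null hypothesis — the data do not fit the 3:1 ratio.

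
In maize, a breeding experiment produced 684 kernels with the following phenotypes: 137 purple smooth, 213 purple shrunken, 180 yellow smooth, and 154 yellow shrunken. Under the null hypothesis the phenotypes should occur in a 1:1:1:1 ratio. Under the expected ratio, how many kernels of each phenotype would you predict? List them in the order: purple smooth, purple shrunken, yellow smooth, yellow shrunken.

Under the 1:1:1:1 hypothesis (Σ ratio = 4, N = 684):
  purple smooth: 684 × 1/4 = 171
  purple shrunken: 684 × 1/4 = 171
  yellow smooth: 684 × 1/4 = 171
  yellow shrunken: 684 × 1/4 = 171

171, 171, 171, 171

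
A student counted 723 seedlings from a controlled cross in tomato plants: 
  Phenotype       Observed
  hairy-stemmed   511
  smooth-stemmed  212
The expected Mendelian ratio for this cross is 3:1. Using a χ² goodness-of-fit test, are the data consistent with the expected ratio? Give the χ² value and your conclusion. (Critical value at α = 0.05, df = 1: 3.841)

7.204; not consistent

Total ratio parts = 4. Expected numbers out of 723:
  hairy-stemmed: 723 × 3/4 = 542.25
  smooth-stemmed: 723 × 1/4 = 180.75
χ² = Σ (O − E)² / E
  hairy-stemmed: (511 − 542.25)² / 542.25 = 1.8009
  smooth-stemmed: (212 − 180.75)² / 180.75 = 5.4028
χ² = 1.8009 + 5.4028 = 7.2037 ≈ 7.204
Degrees of freedom = 2 − 1 = 1; critical value at α = 0.05 is 3.841.
Since 7.204 > 3.841, we reject the null hypothesis — the data do not fit the 3:1 ratio.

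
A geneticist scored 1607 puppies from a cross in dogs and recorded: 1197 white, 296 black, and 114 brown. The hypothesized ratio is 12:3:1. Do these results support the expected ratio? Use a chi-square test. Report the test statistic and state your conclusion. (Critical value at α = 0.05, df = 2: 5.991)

1.982; consistent

Under the 12:3:1 hypothesis (Σ ratio = 16, N = 1607):
  white: 1607 × 12/16 = 1205.25
  black: 1607 × 3/16 = 301.3125
  brown: 1607 × 1/16 = 100.4375
χ² = Σ (O − E)² / E
  white: (1197 − 1205.25)² / 1205.25 = 0.0565
  black: (296 − 301.3125)² / 301.3125 = 0.0937
  brown: (114 − 100.4375)² / 100.4375 = 1.8314
χ² = 0.0565 + 0.0937 + 1.8314 = 1.9816 ≈ 1.982
Degrees of freedom = 3 − 1 = 2; critical value at α = 0.05 is 5.991.
Since 1.982 < 5.991, we fail to reject the null hypothesis — the data are consistent with the 12:3:1 ratio.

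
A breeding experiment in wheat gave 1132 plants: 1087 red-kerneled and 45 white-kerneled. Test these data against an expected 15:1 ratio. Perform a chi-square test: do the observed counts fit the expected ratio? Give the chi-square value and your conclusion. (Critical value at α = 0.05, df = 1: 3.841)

9.997; not consistent

The 15:1 ratio has 16 parts, so with N = 1132 the expected counts are:
  red-kerneled: 1132 × 15/16 = 1061.25
  white-kerneled: 1132 × 1/16 = 70.75
χ² = Σ (O − E)² / E
  red-kerneled: (1087 − 1061.25)² / 1061.25 = 0.6248
  white-kerneled: (45 − 70.75)² / 70.75 = 9.3719
χ² = 0.6248 + 9.3719 = 9.9967 ≈ 9.997
Degrees of freedom = 2 − 1 = 1; critical value at α = 0.05 is 3.841.
Since 9.997 > 3.841, we reject the null hypothesis — the data do not fit the 15:1 ratio.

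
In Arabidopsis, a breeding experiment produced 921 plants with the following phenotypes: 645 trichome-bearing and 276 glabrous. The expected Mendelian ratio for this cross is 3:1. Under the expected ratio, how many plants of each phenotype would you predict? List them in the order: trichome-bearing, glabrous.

690.75, 230.25

Total ratio parts = 4. Expected numbers out of 921:
  trichome-bearing: 921 × 3/4 = 690.75
  glabrous: 921 × 1/4 = 230.25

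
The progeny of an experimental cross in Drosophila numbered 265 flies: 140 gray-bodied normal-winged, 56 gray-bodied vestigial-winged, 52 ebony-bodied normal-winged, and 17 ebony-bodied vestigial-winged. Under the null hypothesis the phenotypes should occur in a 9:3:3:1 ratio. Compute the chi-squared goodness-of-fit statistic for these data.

The 9:3:3:1 ratio has 16 parts, so with N = 265 the expected counts are:
  gray-bodied normal-winged: 265 × 9/16 = 149.0625
  gray-bodied vestigial-winged: 265 × 3/16 = 49.6875
  ebony-bodied normal-winged: 265 × 3/16 = 49.6875
  ebony-bodied vestigial-winged: 265 × 1/16 = 16.5625
χ² = Σ (O − E)² / E
  gray-bodied normal-winged: (140 − 149.0625)² / 149.0625 = 0.5510
  gray-bodied vestigial-winged: (56 − 49.6875)² / 49.6875 = 0.8020
  ebony-bodied normal-winged: (52 − 49.6875)² / 49.6875 = 0.1076
  ebony-bodied vestigial-winged: (17 − 16.5625)² / 16.5625 = 0.0116
χ² = 0.5510 + 0.8020 + 0.1076 + 0.0116 = 1.4722 ≈ 1.472

1.472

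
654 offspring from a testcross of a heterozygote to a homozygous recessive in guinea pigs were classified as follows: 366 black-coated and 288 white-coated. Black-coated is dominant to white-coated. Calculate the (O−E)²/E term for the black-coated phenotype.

A testcross of a heterozygote (Aa × aa) gives a 1:1 phenotypic ratio.
The 1:1 ratio has 2 parts, so with N = 654 the expected counts are:
  black-coated: 654 × 1/2 = 327
  white-coated: 654 × 1/2 = 327
Contribution of black-coated: (366 − 327)² / 327 = 4.6514

4.651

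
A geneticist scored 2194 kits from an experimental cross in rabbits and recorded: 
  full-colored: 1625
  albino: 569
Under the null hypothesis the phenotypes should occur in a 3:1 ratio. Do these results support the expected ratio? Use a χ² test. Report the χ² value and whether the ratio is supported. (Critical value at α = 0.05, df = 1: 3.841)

Total ratio parts = 4. Expected numbers out of 2194:
  full-colored: 2194 × 3/4 = 1645.5
  albino: 2194 × 1/4 = 548.5
χ² = Σ (O − E)² / E
  full-colored: (1625 − 1645.5)² / 1645.5 = 0.2554
  albino: (569 − 548.5)² / 548.5 = 0.7662
χ² = 0.2554 + 0.7662 = 1.0216 ≈ 1.022
Degrees of freedom = 2 − 1 = 1; critical value at α = 0.05 is 3.841.
Since 1.022 < 3.841, we fail to reject the null hypothesis — the data are consistent with the 3:1 ratio.

1.022; consistent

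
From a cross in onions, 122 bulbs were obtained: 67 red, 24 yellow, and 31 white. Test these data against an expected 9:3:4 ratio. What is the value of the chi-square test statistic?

0.102

The 9:3:4 ratio has 16 parts, so with N = 122 the expected counts are:
  red: 122 × 9/16 = 68.625
  yellow: 122 × 3/16 = 22.875
  white: 122 × 4/16 = 30.5
χ² = Σ (O − E)² / E
  red: (67 − 68.625)² / 68.625 = 0.0385
  yellow: (24 − 22.875)² / 22.875 = 0.0553
  white: (31 − 30.5)² / 30.5 = 0.0082
χ² = 0.0385 + 0.0553 + 0.0082 = 0.102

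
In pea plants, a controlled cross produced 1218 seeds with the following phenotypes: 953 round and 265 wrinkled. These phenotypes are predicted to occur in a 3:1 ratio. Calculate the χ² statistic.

6.832

Expected counts for N = 1218 under a 3:1 ratio (total parts = 4):
  round: 1218 × 3/4 = 913.5
  wrinkled: 1218 × 1/4 = 304.5
χ² = Σ (O − E)² / E
  round: (953 − 913.5)² / 913.5 = 1.7080
  wrinkled: (265 − 304.5)² / 304.5 = 5.1240
χ² = 1.7080 + 5.1240 = 6.832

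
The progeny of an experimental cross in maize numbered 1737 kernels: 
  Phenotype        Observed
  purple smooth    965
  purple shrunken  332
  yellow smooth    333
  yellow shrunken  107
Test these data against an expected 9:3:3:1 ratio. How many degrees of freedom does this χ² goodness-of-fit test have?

A goodness-of-fit test with 4 phenotype classes has df = 4 − 1 = 3.

3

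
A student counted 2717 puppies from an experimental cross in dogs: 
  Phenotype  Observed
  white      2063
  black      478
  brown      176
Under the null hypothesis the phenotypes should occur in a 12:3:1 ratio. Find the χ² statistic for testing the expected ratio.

2.478

The 12:3:1 ratio has 16 parts, so with N = 2717 the expected counts are:
  white: 2717 × 12/16 = 2037.75
  black: 2717 × 3/16 = 509.4375
  brown: 2717 × 1/16 = 169.8125
χ² = Σ (O − E)² / E
  white: (2063 − 2037.75)² / 2037.75 = 0.3129
  black: (478 − 509.4375)² / 509.4375 = 1.9400
  brown: (176 − 169.8125)² / 169.8125 = 0.2255
χ² = 0.3129 + 1.9400 + 0.2255 = 2.4784 ≈ 2.478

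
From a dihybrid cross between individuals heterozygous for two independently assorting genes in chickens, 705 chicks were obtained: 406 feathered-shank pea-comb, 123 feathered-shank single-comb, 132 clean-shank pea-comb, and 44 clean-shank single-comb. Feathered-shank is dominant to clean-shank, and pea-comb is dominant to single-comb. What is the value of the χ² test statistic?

0.864

A dihybrid F₂ with independent assortment and complete dominance at both loci gives a 9:3:3:1 phenotypic ratio.
Under the 9:3:3:1 hypothesis (Σ ratio = 16, N = 705):
  feathered-shank pea-comb: 705 × 9/16 = 396.5625
  feathered-shank single-comb: 705 × 3/16 = 132.1875
  clean-shank pea-comb: 705 × 3/16 = 132.1875
  clean-shank single-comb: 705 × 1/16 = 44.0625
χ² = Σ (O − E)² / E
  feathered-shank pea-comb: (406 − 396.5625)² / 396.5625 = 0.2246
  feathered-shank single-comb: (123 − 132.1875)² / 132.1875 = 0.6386
  clean-shank pea-comb: (132 − 132.1875)² / 132.1875 = 0.0003
  clean-shank single-comb: (44 − 44.0625)² / 44.0625 = 0.0001
χ² = 0.2246 + 0.6386 + 0.0003 + 0.0001 = 0.8636 ≈ 0.864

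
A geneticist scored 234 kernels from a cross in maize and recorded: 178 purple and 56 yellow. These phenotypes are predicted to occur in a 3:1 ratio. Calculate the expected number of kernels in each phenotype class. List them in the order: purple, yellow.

175.5, 58.5

The 3:1 ratio has 4 parts, so with N = 234 the expected counts are:
  purple: 234 × 3/4 = 175.5
  yellow: 234 × 1/4 = 58.5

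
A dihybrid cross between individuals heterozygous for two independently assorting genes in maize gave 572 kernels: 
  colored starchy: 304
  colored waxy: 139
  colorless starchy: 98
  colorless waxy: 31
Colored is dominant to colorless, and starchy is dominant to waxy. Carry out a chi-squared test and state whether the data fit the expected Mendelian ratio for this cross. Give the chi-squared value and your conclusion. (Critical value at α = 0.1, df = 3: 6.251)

11.807; not consistent

A dihybrid F₂ with independent assortment and complete dominance at both loci gives a 9:3:3:1 phenotypic ratio.
Total ratio parts = 16. Expected numbers out of 572:
  colored starchy: 572 × 9/16 = 321.75
  colored waxy: 572 × 3/16 = 107.25
  colorless starchy: 572 × 3/16 = 107.25
  colorless waxy: 572 × 1/16 = 35.75
χ² = Σ (O − E)² / E
  colored starchy: (304 − 321.75)² / 321.75 = 0.9792
  colored waxy: (139 − 107.25)² / 107.25 = 9.3992
  colorless starchy: (98 − 107.25)² / 107.25 = 0.7978
  colorless waxy: (31 − 35.75)² / 35.75 = 0.6311
χ² = 0.9792 + 9.3992 + 0.7978 + 0.6311 = 11.8073 ≈ 11.807
Degrees of freedom = 4 − 1 = 3; critical value at α = 0.1 is 6.251.
Since 11.807 > 6.251, we reject the null hypothesis — the data do not fit the 9:3:3:1 ratio.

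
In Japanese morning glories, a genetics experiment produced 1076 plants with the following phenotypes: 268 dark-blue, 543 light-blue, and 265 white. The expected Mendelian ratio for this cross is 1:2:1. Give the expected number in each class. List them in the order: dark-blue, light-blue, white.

Under the 1:2:1 hypothesis (Σ ratio = 4, N = 1076):
  dark-blue: 1076 × 1/4 = 269
  light-blue: 1076 × 2/4 = 538
  white: 1076 × 1/4 = 269

269, 538, 269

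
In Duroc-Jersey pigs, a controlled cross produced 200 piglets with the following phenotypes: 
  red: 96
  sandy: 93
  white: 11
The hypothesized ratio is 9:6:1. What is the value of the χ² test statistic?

6.920

Under the 9:6:1 hypothesis (Σ ratio = 16, N = 200):
  red: 200 × 9/16 = 112.5
  sandy: 200 × 6/16 = 75
  white: 200 × 1/16 = 12.5
χ² = Σ (O − E)² / E
  red: (96 − 112.5)² / 112.5 = 2.4200
  sandy: (93 − 75)² / 75 = 4.3200
  white: (11 − 12.5)² / 12.5 = 0.1800
χ² = 2.4200 + 4.3200 + 0.1800 = 6.920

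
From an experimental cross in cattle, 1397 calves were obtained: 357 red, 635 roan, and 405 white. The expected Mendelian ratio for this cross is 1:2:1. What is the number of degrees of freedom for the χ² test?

A goodness-of-fit test with 3 phenotype classes has df = 3 − 1 = 2.

2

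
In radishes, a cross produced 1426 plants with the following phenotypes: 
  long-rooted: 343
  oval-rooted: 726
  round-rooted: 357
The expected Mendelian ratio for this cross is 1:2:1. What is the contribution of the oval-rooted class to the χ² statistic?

The 1:2:1 ratio has 4 parts, so with N = 1426 the expected counts are:
  long-rooted: 1426 × 1/4 = 356.5
  oval-rooted: 1426 × 2/4 = 713
  round-rooted: 1426 × 1/4 = 356.5
Contribution of oval-rooted: (726 − 713)² / 713 = 0.2370

0.237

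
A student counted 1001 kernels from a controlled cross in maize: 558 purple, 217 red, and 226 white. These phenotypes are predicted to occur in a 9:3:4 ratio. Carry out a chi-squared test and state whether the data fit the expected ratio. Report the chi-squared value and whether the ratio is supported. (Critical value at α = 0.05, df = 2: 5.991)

6.973; not consistent

Total ratio parts = 16. Expected numbers out of 1001:
  purple: 1001 × 9/16 = 563.0625
  red: 1001 × 3/16 = 187.6875
  white: 1001 × 4/16 = 250.25
χ² = Σ (O − E)² / E
  purple: (558 − 563.0625)² / 563.0625 = 0.0455
  red: (217 − 187.6875)² / 187.6875 = 4.5779
  white: (226 − 250.25)² / 250.25 = 2.3499
χ² = 0.0455 + 4.5779 + 2.3499 = 6.9733 ≈ 6.973
Degrees of freedom = 3 − 1 = 2; critical value at α = 0.05 is 5.991.
Since 6.973 > 5.991, we reject the null hypothesis — the data do not fit the 9:3:4 ratio.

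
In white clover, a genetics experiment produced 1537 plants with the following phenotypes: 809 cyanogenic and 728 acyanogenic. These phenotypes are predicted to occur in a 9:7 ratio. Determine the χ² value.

8.162

Total ratio parts = 16. Expected numbers out of 1537:
  cyanogenic: 1537 × 9/16 = 864.5625
  acyanogenic: 1537 × 7/16 = 672.4375
χ² = Σ (O − E)² / E
  cyanogenic: (809 − 864.5625)² / 864.5625 = 3.5708
  acyanogenic: (728 − 672.4375)² / 672.4375 = 4.5910
χ² = 3.5708 + 4.5910 = 8.1618 ≈ 8.162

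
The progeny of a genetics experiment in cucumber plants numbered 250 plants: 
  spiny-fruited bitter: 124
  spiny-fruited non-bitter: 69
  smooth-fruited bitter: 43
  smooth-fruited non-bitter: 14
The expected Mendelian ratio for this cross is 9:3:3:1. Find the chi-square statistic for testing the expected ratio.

12.898

The 9:3:3:1 ratio has 16 parts, so with N = 250 the expected counts are:
  spiny-fruited bitter: 250 × 9/16 = 140.625
  spiny-fruited non-bitter: 250 × 3/16 = 46.875
  smooth-fruited bitter: 250 × 3/16 = 46.875
  smooth-fruited non-bitter: 250 × 1/16 = 15.625
χ² = Σ (O − E)² / E
  spiny-fruited bitter: (124 − 140.625)² / 140.625 = 1.9654
  spiny-fruited non-bitter: (69 − 46.875)² / 46.875 = 10.4430
  smooth-fruited bitter: (43 − 46.875)² / 46.875 = 0.3203
  smooth-fruited non-bitter: (14 − 15.625)² / 15.625 = 0.1690
χ² = 1.9654 + 10.4430 + 0.3203 + 0.1690 = 12.8977 ≈ 12.898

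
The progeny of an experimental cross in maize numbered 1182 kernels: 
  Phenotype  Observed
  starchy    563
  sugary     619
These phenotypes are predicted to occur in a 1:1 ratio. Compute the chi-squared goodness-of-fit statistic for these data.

2.653

Under the 1:1 hypothesis (Σ ratio = 2, N = 1182):
  starchy: 1182 × 1/2 = 591
  sugary: 1182 × 1/2 = 591
χ² = Σ (O − E)² / E
  starchy: (563 − 591)² / 591 = 1.3266
  sugary: (619 − 591)² / 591 = 1.3266
χ² = 1.3266 + 1.3266 = 2.6532 ≈ 2.653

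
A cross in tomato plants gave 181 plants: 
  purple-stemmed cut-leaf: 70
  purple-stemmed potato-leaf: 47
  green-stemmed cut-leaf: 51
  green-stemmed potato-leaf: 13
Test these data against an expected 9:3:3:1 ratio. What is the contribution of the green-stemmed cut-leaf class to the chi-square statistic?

8.578

Total ratio parts = 16. Expected numbers out of 181:
  purple-stemmed cut-leaf: 181 × 9/16 = 101.8125
  purple-stemmed potato-leaf: 181 × 3/16 = 33.9375
  green-stemmed cut-leaf: 181 × 3/16 = 33.9375
  green-stemmed potato-leaf: 181 × 1/16 = 11.3125
Contribution of green-stemmed cut-leaf: (51 − 33.9375)² / 33.9375 = 8.5784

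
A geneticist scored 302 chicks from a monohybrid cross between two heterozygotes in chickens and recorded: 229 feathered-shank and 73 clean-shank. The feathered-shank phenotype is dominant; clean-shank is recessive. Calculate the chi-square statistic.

0.110

For a monohybrid cross between heterozygotes with complete dominance, the expected phenotypic ratio is 3:1.
Expected counts for N = 302 under a 3:1 ratio (total parts = 4):
  feathered-shank: 302 × 3/4 = 226.5
  clean-shank: 302 × 1/4 = 75.5
χ² = Σ (O − E)² / E
  feathered-shank: (229 − 226.5)² / 226.5 = 0.0276
  clean-shank: (73 − 75.5)² / 75.5 = 0.0828
χ² = 0.0276 + 0.0828 = 0.1104 ≈ 0.110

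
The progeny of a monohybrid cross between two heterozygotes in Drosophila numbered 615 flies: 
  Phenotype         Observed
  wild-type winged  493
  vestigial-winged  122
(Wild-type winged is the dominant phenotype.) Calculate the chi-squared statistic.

For a monohybrid cross between heterozygotes with complete dominance, the expected phenotypic ratio is 3:1.
Total ratio parts = 4. Expected numbers out of 615:
  wild-type winged: 615 × 3/4 = 461.25
  vestigial-winged: 615 × 1/4 = 153.75
χ² = Σ (O − E)² / E
  wild-type winged: (493 − 461.25)² / 461.25 = 2.1855
  vestigial-winged: (122 − 153.75)² / 153.75 = 6.5565
χ² = 2.1855 + 6.5565 = 8.742

8.742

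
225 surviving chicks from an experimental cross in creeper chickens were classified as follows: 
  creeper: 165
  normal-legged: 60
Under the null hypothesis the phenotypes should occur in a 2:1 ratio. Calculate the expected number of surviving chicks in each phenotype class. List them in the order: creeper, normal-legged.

150, 75

The 2:1 ratio has 3 parts, so with N = 225 the expected counts are:
  creeper: 225 × 2/3 = 150
  normal-legged: 225 × 1/3 = 75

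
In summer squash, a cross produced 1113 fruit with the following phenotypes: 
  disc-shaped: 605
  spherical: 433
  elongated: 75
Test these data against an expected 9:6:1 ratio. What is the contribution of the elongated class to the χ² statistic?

The 9:6:1 ratio has 16 parts, so with N = 1113 the expected counts are:
  disc-shaped: 1113 × 9/16 = 626.0625
  spherical: 1113 × 6/16 = 417.375
  elongated: 1113 × 1/16 = 69.5625
Contribution of elongated: (75 − 69.5625)² / 69.5625 = 0.4250

0.425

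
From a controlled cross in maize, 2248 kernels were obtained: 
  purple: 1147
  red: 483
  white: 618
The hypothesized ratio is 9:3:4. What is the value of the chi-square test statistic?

25.472

The 9:3:4 ratio has 16 parts, so with N = 2248 the expected counts are:
  purple: 2248 × 9/16 = 1264.5
  red: 2248 × 3/16 = 421.5
  white: 2248 × 4/16 = 562
χ² = Σ (O − E)² / E
  purple: (1147 − 1264.5)² / 1264.5 = 10.9183
  red: (483 − 421.5)² / 421.5 = 8.9733
  white: (618 − 562)² / 562 = 5.5801
χ² = 10.9183 + 8.9733 + 5.5801 = 25.4717 ≈ 25.472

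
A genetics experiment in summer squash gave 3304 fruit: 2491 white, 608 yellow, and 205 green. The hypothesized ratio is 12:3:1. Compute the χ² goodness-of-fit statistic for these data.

0.293

Expected counts for N = 3304 under a 12:3:1 ratio (total parts = 16):
  white: 3304 × 12/16 = 2478
  yellow: 3304 × 3/16 = 619.5
  green: 3304 × 1/16 = 206.5
χ² = Σ (O − E)² / E
  white: (2491 − 2478)² / 2478 = 0.0682
  yellow: (608 − 619.5)² / 619.5 = 0.2135
  green: (205 − 206.5)² / 206.5 = 0.0109
χ² = 0.0682 + 0.2135 + 0.0109 = 0.2926 ≈ 0.293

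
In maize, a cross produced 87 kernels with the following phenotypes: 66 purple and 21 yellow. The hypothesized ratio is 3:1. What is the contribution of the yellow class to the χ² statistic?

0.026

Total ratio parts = 4. Expected numbers out of 87:
  purple: 87 × 3/4 = 65.25
  yellow: 87 × 1/4 = 21.75
Contribution of yellow: (21 − 21.75)² / 21.75 = 0.0259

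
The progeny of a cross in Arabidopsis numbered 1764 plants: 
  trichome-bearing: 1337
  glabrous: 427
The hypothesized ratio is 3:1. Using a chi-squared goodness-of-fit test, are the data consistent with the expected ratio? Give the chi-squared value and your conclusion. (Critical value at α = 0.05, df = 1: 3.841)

Total ratio parts = 4. Expected numbers out of 1764:
  trichome-bearing: 1764 × 3/4 = 1323
  glabrous: 1764 × 1/4 = 441
χ² = Σ (O − E)² / E
  trichome-bearing: (1337 − 1323)² / 1323 = 0.1481
  glabrous: (427 − 441)² / 441 = 0.4444
χ² = 0.1481 + 0.4444 = 0.5925 ≈ 0.593
Degrees of freedom = 2 − 1 = 1; critical value at α = 0.05 is 3.841.
Since 0.593 < 3.841, we fail to reject the null hypothesis — the data are consistent with the 3:1 ratio.

0.593; consistent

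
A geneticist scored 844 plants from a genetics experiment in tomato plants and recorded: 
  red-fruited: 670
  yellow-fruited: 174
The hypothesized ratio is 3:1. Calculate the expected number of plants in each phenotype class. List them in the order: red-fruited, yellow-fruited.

Total ratio parts = 4. Expected numbers out of 844:
  red-fruited: 844 × 3/4 = 633
  yellow-fruited: 844 × 1/4 = 211

633, 211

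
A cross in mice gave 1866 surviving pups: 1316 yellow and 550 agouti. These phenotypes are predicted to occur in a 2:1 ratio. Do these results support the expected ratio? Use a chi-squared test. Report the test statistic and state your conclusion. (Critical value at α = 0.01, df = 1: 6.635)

12.502; not consistent

Expected counts for N = 1866 under a 2:1 ratio (total parts = 3):
  yellow: 1866 × 2/3 = 1244
  agouti: 1866 × 1/3 = 622
χ² = Σ (O − E)² / E
  yellow: (1316 − 1244)² / 1244 = 4.1672
  agouti: (550 − 622)² / 622 = 8.3344
χ² = 4.1672 + 8.3344 = 12.5016 ≈ 12.502
Degrees of freedom = 2 − 1 = 1; critical value at α = 0.01 is 6.635.
Since 12.502 > 6.635, we reject the null hypothesis — the data do not fit the 2:1 ratio.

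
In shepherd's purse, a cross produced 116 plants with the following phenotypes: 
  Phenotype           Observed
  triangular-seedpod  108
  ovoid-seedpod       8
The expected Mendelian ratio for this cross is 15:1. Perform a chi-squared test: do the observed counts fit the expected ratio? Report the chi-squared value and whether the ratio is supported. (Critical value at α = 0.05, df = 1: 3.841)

Under the 15:1 hypothesis (Σ ratio = 16, N = 116):
  triangular-seedpod: 116 × 15/16 = 108.75
  ovoid-seedpod: 116 × 1/16 = 7.25
χ² = Σ (O − E)² / E
  triangular-seedpod: (108 − 108.75)² / 108.75 = 0.0052
  ovoid-seedpod: (8 − 7.25)² / 7.25 = 0.0776
χ² = 0.0052 + 0.0776 = 0.0828 ≈ 0.083
Degrees of freedom = 2 − 1 = 1; critical value at α = 0.05 is 3.841.
Since 0.083 < 3.841, we fail to reject the null hypothesis — the data are consistent with the 15:1 ratio.

0.083; consistent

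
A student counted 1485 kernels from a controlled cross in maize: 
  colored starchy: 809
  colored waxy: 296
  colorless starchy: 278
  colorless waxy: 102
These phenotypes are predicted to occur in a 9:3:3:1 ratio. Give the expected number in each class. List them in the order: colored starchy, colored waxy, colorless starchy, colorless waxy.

The 9:3:3:1 ratio has 16 parts, so with N = 1485 the expected counts are:
  colored starchy: 1485 × 9/16 = 835.3125
  colored waxy: 1485 × 3/16 = 278.4375
  colorless starchy: 1485 × 3/16 = 278.4375
  colorless waxy: 1485 × 1/16 = 92.8125

835.3125, 278.4375, 278.4375, 92.8125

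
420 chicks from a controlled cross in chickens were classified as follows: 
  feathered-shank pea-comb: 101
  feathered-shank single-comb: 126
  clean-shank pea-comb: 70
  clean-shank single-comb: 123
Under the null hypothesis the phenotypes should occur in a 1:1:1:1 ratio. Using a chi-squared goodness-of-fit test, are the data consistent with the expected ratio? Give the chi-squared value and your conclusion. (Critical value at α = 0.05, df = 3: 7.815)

19.105; not consistent

The 1:1:1:1 ratio has 4 parts, so with N = 420 the expected counts are:
  feathered-shank pea-comb: 420 × 1/4 = 105
  feathered-shank single-comb: 420 × 1/4 = 105
  clean-shank pea-comb: 420 × 1/4 = 105
  clean-shank single-comb: 420 × 1/4 = 105
χ² = Σ (O − E)² / E
  feathered-shank pea-comb: (101 − 105)² / 105 = 0.1524
  feathered-shank single-comb: (126 − 105)² / 105 = 4.2000
  clean-shank pea-comb: (70 − 105)² / 105 = 11.6667
  clean-shank single-comb: (123 − 105)² / 105 = 3.0857
χ² = 0.1524 + 4.2000 + 11.6667 + 3.0857 = 19.1048 ≈ 19.105
Degrees of freedom = 4 − 1 = 3; critical value at α = 0.05 is 7.815.
Since 19.105 > 7.815, we reject the null hypothesis — the data do not fit the 1:1:1:1 ratio.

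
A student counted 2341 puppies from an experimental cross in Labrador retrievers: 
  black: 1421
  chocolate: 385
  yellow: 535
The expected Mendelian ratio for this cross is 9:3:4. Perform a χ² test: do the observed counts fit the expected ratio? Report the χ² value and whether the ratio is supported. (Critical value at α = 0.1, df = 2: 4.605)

Total ratio parts = 16. Expected numbers out of 2341:
  black: 2341 × 9/16 = 1316.8125
  chocolate: 2341 × 3/16 = 438.9375
  yellow: 2341 × 4/16 = 585.25
χ² = Σ (O − E)² / E
  black: (1421 − 1316.8125)² / 1316.8125 = 8.2434
  chocolate: (385 − 438.9375)² / 438.9375 = 6.6279
  yellow: (535 − 585.25)² / 585.25 = 4.3145
χ² = 8.2434 + 6.6279 + 4.3145 = 19.1858 ≈ 19.186
Degrees of freedom = 3 − 1 = 2; critical value at α = 0.1 is 4.605.
Since 19.186 > 4.605, we reject the null hypothesis — the data do not fit the 9:3:4 ratio.

19.186; not consistent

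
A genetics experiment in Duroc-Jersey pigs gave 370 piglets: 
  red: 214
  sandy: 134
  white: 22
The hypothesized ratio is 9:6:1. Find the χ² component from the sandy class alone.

Total ratio parts = 16. Expected numbers out of 370:
  red: 370 × 9/16 = 208.125
  sandy: 370 × 6/16 = 138.75
  white: 370 × 1/16 = 23.125
Contribution of sandy: (134 − 138.75)² / 138.75 = 0.1626

0.163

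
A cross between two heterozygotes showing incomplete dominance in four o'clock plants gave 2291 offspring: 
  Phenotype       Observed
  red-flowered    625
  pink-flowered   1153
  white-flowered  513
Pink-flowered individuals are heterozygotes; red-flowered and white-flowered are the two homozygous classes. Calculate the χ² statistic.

11.049

With incomplete dominance, a heterozygote × heterozygote cross gives a 1:2:1 phenotypic ratio.
Under the 1:2:1 hypothesis (Σ ratio = 4, N = 2291):
  red-flowered: 2291 × 1/4 = 572.75
  pink-flowered: 2291 × 2/4 = 1145.5
  white-flowered: 2291 × 1/4 = 572.75
χ² = Σ (O − E)² / E
  red-flowered: (625 − 572.75)² / 572.75 = 4.7666
  pink-flowered: (1153 − 1145.5)² / 1145.5 = 0.0491
  white-flowered: (513 − 572.75)² / 572.75 = 6.2332
χ² = 4.7666 + 0.0491 + 6.2332 = 11.0489 ≈ 11.049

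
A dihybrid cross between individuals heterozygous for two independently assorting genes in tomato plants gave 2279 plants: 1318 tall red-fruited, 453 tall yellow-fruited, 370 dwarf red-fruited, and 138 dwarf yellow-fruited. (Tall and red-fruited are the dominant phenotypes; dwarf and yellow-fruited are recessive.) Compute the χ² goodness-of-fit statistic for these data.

A dihybrid F₂ with independent assortment and complete dominance at both loci gives a 9:3:3:1 phenotypic ratio.
Total ratio parts = 16. Expected numbers out of 2279:
  tall red-fruited: 2279 × 9/16 = 1281.9375
  tall yellow-fruited: 2279 × 3/16 = 427.3125
  dwarf red-fruited: 2279 × 3/16 = 427.3125
  dwarf yellow-fruited: 2279 × 1/16 = 142.4375
χ² = Σ (O − E)² / E
  tall red-fruited: (1318 − 1281.9375)² / 1281.9375 = 1.0145
  tall yellow-fruited: (453 − 427.3125)² / 427.3125 = 1.5442
  dwarf red-fruited: (370 − 427.3125)² / 427.3125 = 7.6869
  dwarf yellow-fruited: (138 − 142.4375)² / 142.4375 = 0.1382
χ² = 1.0145 + 1.5442 + 7.6869 + 0.1382 = 10.3838 ≈ 10.384

10.384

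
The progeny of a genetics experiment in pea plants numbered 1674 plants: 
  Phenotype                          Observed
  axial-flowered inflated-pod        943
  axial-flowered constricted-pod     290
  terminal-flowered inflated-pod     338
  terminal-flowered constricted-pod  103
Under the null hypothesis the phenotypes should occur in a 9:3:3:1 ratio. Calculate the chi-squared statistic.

3.698

Expected counts for N = 1674 under a 9:3:3:1 ratio (total parts = 16):
  axial-flowered inflated-pod: 1674 × 9/16 = 941.625
  axial-flowered constricted-pod: 1674 × 3/16 = 313.875
  terminal-flowered inflated-pod: 1674 × 3/16 = 313.875
  terminal-flowered constricted-pod: 1674 × 1/16 = 104.625
χ² = Σ (O − E)² / E
  axial-flowered inflated-pod: (943 − 941.625)² / 941.625 = 0.0020
  axial-flowered constricted-pod: (290 − 313.875)² / 313.875 = 1.8161
  terminal-flowered inflated-pod: (338 − 313.875)² / 313.875 = 1.8543
  terminal-flowered constricted-pod: (103 − 104.625)² / 104.625 = 0.0252
χ² = 0.0020 + 1.8161 + 1.8543 + 0.0252 = 3.6976 ≈ 3.698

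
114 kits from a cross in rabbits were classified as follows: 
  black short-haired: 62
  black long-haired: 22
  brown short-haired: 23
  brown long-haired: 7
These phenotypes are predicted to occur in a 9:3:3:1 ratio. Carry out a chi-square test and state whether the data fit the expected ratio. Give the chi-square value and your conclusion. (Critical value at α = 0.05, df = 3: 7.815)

0.214; consistent

Expected counts for N = 114 under a 9:3:3:1 ratio (total parts = 16):
  black short-haired: 114 × 9/16 = 64.125
  black long-haired: 114 × 3/16 = 21.375
  brown short-haired: 114 × 3/16 = 21.375
  brown long-haired: 114 × 1/16 = 7.125
χ² = Σ (O − E)² / E
  black short-haired: (62 − 64.125)² / 64.125 = 0.0704
  black long-haired: (22 − 21.375)² / 21.375 = 0.0183
  brown short-haired: (23 − 21.375)² / 21.375 = 0.1235
  brown long-haired: (7 − 7.125)² / 7.125 = 0.0022
χ² = 0.0704 + 0.0183 + 0.1235 + 0.0022 = 0.2144 ≈ 0.214
Degrees of freedom = 4 − 1 = 3; critical value at α = 0.05 is 7.815.
Since 0.214 < 7.815, we fail to reject the null hypothesis — the data are consistent with the 9:3:3:1 ratio.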